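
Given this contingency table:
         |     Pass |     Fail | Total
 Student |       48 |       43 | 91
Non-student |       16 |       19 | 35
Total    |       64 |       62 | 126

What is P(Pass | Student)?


P(Pass | Student) = 48/(48+43) = 48/91

P(Pass|Student) = 48/91 ≈ 52.75%


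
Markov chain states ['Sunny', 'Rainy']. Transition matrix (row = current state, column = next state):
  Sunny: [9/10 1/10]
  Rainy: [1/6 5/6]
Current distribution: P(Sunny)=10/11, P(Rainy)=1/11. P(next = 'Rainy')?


P(next=Rainy) = Σᵢ P(now=i)×P(i→Rainy)
= 10/11×1/10 + 1/11×5/6
= 1/11 + 5/66 = 1/6

P = 1/6 ≈ 0.1667


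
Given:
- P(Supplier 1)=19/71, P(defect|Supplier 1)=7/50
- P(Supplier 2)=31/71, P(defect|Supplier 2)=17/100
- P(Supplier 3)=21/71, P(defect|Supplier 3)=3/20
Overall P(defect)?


P(B) = Σ P(B|Aᵢ)×P(Aᵢ)
  7/50×19/71 = 133/3550
  17/100×31/71 = 527/7100
  3/20×21/71 = 63/1420
Sum = 277/1775

P(defect) = 277/1775 ≈ 15.61%


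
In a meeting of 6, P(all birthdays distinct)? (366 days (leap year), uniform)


P(all different) = Π(366-i)/366 for i=0..5
= (366/366)×(365/366)×...×(361/366)
= 0.959646

P ≈ 0.9596 ≈ 95.96%


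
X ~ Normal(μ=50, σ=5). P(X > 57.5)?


z = (57.5-50)/5 = 1.5
P(X > 57.5) = 1 - P(Z ≤ 1.5) = 1 - 0.9332 = 0.0668

P(X > 57.5) ≈ 0.0668


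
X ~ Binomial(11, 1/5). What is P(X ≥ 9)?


P(X ≥ 9) = Σ P(X=i) for i=9..11
P(X=9) = 176/9765625
P(X=10) = 44/48828125
P(X=11) = 1/48828125
Sum = 37/1953125

P(X ≥ 9) = 37/1953125 ≈ 0.00%


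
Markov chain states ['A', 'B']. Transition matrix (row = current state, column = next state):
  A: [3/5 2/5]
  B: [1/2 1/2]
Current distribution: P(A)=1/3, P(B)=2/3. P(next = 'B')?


P(next=B) = Σᵢ P(now=i)×P(i→B)
= 1/3×2/5 + 2/3×1/2
= 2/15 + 1/3 = 7/15

P = 7/15 ≈ 0.4667


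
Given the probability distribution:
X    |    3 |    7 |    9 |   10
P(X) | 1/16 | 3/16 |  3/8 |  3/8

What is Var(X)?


E[X] = 69/8
E[X²] = 621/8
Var(X) = E[X²] - (E[X])² = 621/8 - 4761/64 = 207/64

Var(X) = 207/64 ≈ 3.2344


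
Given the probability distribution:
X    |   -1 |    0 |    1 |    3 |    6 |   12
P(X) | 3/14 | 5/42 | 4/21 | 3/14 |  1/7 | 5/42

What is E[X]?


E[X] = Σ x·P(X=x)
= (-1)×(3/14) + (0)×(5/42) + (1)×(4/21) + (3)×(3/14) + (6)×(1/7) + (12)×(5/42)
= 61/21

E[X] = 61/21


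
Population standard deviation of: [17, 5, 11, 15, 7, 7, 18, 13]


Mean = 93/8
  (17-93/8)²=1849/64
  (5-93/8)²=2809/64
  (11-93/8)²=25/64
  (15-93/8)²=729/64
  (7-93/8)²=1369/64
  (7-93/8)²=1369/64
  (18-93/8)²=2601/64
  (13-93/8)²=121/64
Σ(x-μ)² = 1359/8
σ² = (1359/8)/8 = 1359/64

σ = √(1359/64) ≈ 4.6081


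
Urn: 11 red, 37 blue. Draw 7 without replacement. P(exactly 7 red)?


Hypergeometric: C(11,7)×C(37,0)/C(48,7)
= 330×1/73629072 = 5/1115592

P(X=7) = 5/1115592 ≈ 0.00%


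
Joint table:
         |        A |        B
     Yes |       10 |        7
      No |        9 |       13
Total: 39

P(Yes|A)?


P(Yes|A) = 10/(10+9) = 10/19

P = 10/19 ≈ 52.63%


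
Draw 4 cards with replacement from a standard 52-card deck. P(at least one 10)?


P(not a 10) = 48/52 = 12/13
P(none in 4 draws) = (12/13)^4 = 20736/28561
P(≥1 10) = 1 - 20736/28561 = 7825/28561

P = 7825/28561 ≈ 27.40%


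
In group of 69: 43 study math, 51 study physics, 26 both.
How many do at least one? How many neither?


|A∪B| = 43+51-26 = 68
Neither = 69-68 = 1

At least one: 68; Neither: 1


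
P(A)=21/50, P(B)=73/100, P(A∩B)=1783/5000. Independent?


P(A)×P(B) = 1533/5000
P(A∩B) = 1783/5000
Not equal → NOT independent

No, not independent


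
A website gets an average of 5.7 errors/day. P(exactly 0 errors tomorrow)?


Poisson(λ=5.7): P(X=0) = e^(-λ)×λ^k/k!
= e^(-5.7) × 5.7^0 / 0!
≈ 0.003345965457 × 1 / 1 ≈ 0.003346

P(X=0) ≈ 0.003346 ≈ 0.33%


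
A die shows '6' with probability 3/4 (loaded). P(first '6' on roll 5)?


Geometric: P(X=5) = (1-p)^(k-1)×p = (1/4)^4×3/4 = 3/1024

P(X=5) = 3/1024 ≈ 0.29%


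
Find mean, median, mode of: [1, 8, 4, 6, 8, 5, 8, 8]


Sorted: [1, 4, 5, 6, 8, 8, 8, 8]
Mean = 48/8 = 6
Median = 7
Freq: {1: 1, 8: 4, 4: 1, 6: 1, 5: 1}
Mode: [8]

Mean=6, Median=7, Mode=8


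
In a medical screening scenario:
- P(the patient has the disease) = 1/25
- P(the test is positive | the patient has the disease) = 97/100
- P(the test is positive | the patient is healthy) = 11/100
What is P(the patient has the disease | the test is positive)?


Using Bayes' theorem:
P(A|B) = P(B|A)·P(A) / P(B)

P(the test is positive) = 97/100 × 1/25 + 11/100 × 24/25
= 97/2500 + 66/625 = 361/2500

P(the patient has the disease|the test is positive) = (97/2500) / (361/2500) = 97/361

P(the patient has the disease|the test is positive) = 97/361 ≈ 26.87%


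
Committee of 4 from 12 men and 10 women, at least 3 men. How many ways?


Count by #men:
  3M,1W: C(12,3)×C(10,1)=2200
  4M,0W: C(12,4)×C(10,0)=495
Total = 2695

2695


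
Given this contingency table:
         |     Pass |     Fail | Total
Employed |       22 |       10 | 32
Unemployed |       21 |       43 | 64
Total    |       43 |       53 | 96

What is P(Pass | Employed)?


P(Pass | Employed) = 22/(22+10) = 22/32 = 11/16

P(Pass|Employed) = 11/16 ≈ 68.75%


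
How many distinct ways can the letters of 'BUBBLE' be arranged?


Letters: 6, freq: {'B': 3, 'U': 1, 'L': 1, 'E': 1}
6!/(3!×1!×1!×1!) = 720/6 = 120

120


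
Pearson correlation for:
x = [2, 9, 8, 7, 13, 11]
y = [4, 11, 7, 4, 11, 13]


n=6, Σx=50, Σy=50, Σxy=477, Σx²=488, Σy²=492
r = (6×477 - 50×50)/√((6×488 - 50²)(6×492 - 50²))
= 362/√(428×452) = 362/√193456 ≈ 362/439.8363 ≈ 0.8230

r ≈ 0.8230


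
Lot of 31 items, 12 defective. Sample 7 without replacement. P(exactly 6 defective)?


Hypergeometric: C(12,6)×C(19,1)/C(31,7)
= 924×19/2629575 = 5852/876525

P(X=6) = 5852/876525 ≈ 0.67%


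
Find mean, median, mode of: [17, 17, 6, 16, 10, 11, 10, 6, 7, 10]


Sorted: [6, 6, 7, 10, 10, 10, 11, 16, 17, 17]
Mean = 110/10 = 11
Median = 10
Freq: {17: 2, 6: 2, 16: 1, 10: 3, 11: 1, 7: 1}
Mode: [10]

Mean=11, Median=10, Mode=10


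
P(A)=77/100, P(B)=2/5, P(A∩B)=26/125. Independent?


P(A)×P(B) = 77/250
P(A∩B) = 26/125
Not equal → NOT independent

No, not independent


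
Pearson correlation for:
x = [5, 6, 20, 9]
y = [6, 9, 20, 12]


n=4, Σx=40, Σy=47, Σxy=592, Σx²=542, Σy²=661
r = (4×592 - 40×47)/√((4×542 - 40²)(4×661 - 47²))
= 488/√(568×435) = 488/√247080 ≈ 488/497.0714 ≈ 0.9818

r ≈ 0.9818


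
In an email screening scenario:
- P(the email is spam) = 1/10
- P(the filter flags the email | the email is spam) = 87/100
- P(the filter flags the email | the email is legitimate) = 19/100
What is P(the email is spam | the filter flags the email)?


Using Bayes' theorem:
P(A|B) = P(B|A)·P(A) / P(B)

P(the filter flags the email) = 87/100 × 1/10 + 19/100 × 9/10
= 87/1000 + 171/1000 = 129/500

P(the email is spam|the filter flags the email) = (87/1000) / (129/500) = 29/86

P(the email is spam|the filter flags the email) = 29/86 ≈ 33.72%


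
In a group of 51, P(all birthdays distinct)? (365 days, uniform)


P(all different) = Π(365-i)/365 for i=0..50
= (365/365)×(364/365)×...×(315/365)
= 0.025568

P ≈ 0.0256 ≈ 2.56%


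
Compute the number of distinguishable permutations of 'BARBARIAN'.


Letters: 9, freq: {'B': 2, 'A': 3, 'R': 2, 'I': 1, 'N': 1}
9!/(2!×3!×2!×1!×1!) = 362880/24 = 15120

15120


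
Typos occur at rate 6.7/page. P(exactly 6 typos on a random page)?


Poisson(λ=6.7): P(X=6) = e^(-λ)×λ^k/k!
= e^(-6.7) × 6.7^6 / 6!
≈ 0.001230911903 × 90458.382169 / 720 ≈ 0.154648

P(X=6) ≈ 0.154648 ≈ 15.46%


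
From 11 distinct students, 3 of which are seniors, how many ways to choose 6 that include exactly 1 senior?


Choose 1 of the 3 seniors and 5 of the other 8 students:
C(3,1)×C(8,5) = 3×56 = 168

168


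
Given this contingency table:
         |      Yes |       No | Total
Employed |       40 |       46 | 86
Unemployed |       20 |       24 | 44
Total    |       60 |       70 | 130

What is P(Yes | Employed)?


P(Yes | Employed) = 40/(40+46) = 40/86 = 20/43

P(Yes|Employed) = 20/43 ≈ 46.51%


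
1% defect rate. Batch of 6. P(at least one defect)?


P(all good) = (99/100)^6 = 941480149401/1000000000000
P(≥1 defect) = 58519850599/1000000000000

P = 58519850599/1000000000000 ≈ 5.85%


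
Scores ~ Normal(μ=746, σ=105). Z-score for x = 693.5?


z = (x - μ)/σ = (693.5 - 746)/105 = -0.5

z = -0.5


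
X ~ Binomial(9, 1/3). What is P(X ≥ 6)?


P(X ≥ 6) = Σ P(X=i) for i=6..9
P(X=6) = 224/6561
P(X=7) = 16/2187
P(X=8) = 2/2187
P(X=9) = 1/19683
Sum = 835/19683

P(X ≥ 6) = 835/19683 ≈ 4.24%


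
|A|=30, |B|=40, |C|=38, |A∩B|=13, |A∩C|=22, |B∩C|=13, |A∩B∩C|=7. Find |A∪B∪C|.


|A∪B∪C| = 30+40+38-13-22-13+7 = 67

|A∪B∪C| = 67


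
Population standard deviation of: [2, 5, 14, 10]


Mean = 31/4
  (2-31/4)²=529/16
  (5-31/4)²=121/16
  (14-31/4)²=625/16
  (10-31/4)²=81/16
Σ(x-μ)² = 339/4
σ² = (339/4)/4 = 339/16

σ = √(339/16) ≈ 4.6030


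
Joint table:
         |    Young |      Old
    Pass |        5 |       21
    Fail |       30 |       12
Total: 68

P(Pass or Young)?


P(Pass∨Young) = P(Pass) + P(Young) - P(Pass∧Young)
= (26 + 35 - 5)/68 = 56/68 = 14/17

P = 14/17 ≈ 82.35%


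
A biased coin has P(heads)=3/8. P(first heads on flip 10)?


Geometric: P(X=10) = (1-p)^(k-1)×p = (5/8)^9×3/8 = 5859375/1073741824

P(X=10) = 5859375/1073741824 ≈ 0.55%


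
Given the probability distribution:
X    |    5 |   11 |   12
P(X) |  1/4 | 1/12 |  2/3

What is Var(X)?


E[X] = 61/6
E[X²] = 337/3
Var(X) = E[X²] - (E[X])² = 337/3 - 3721/36 = 323/36

Var(X) = 323/36 ≈ 8.9722


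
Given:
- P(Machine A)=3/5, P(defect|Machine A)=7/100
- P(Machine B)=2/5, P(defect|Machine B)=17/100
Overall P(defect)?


P(B) = Σ P(B|Aᵢ)×P(Aᵢ)
  7/100×3/5 = 21/500
  17/100×2/5 = 17/250
Sum = 11/100

P(defect) = 11/100 ≈ 11.00%


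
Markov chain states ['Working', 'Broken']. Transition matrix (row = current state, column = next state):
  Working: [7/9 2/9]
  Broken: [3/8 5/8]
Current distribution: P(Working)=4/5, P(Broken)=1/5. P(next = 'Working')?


P(next=Working) = Σᵢ P(now=i)×P(i→Working)
= 4/5×7/9 + 1/5×3/8
= 28/45 + 3/40 = 251/360

P = 251/360 ≈ 0.6972


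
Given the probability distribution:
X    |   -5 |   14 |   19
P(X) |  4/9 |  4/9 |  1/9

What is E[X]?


E[X] = Σ x·P(X=x)
= (-5)×(4/9) + (14)×(4/9) + (19)×(1/9)
= 55/9

E[X] = 55/9


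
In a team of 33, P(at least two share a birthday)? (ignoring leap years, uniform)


P(all different) = Π(365-i)/365 for i=0..32
= 0.225028
P(match) = 1 - 0.225028 = 0.774972

P ≈ 0.7750 ≈ 77.50%


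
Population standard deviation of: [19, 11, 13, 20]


Mean = 63/4
  (19-63/4)²=169/16
  (11-63/4)²=361/16
  (13-63/4)²=121/16
  (20-63/4)²=289/16
Σ(x-μ)² = 235/4
σ² = (235/4)/4 = 235/16

σ = √(235/16) ≈ 3.8324


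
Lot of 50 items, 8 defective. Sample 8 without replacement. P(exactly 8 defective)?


Hypergeometric: C(8,8)×C(42,0)/C(50,8)
= 1×1/536878650 = 1/536878650

P(X=8) = 1/536878650 ≈ 0.00%


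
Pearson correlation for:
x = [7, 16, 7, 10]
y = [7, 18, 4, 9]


n=4, Σx=40, Σy=38, Σxy=455, Σx²=454, Σy²=470
r = (4×455 - 40×38)/√((4×454 - 40²)(4×470 - 38²))
= 300/√(216×436) = 300/√94176 ≈ 300/306.8811 ≈ 0.9776

r ≈ 0.9776


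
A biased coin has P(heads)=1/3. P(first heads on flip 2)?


Geometric: P(X=2) = (1-p)^(k-1)×p = (2/3)^1×1/3 = 2/9

P(X=2) = 2/9 ≈ 22.22%


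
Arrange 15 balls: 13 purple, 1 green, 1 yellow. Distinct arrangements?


15!/(13!×1!×1!) = 210

210


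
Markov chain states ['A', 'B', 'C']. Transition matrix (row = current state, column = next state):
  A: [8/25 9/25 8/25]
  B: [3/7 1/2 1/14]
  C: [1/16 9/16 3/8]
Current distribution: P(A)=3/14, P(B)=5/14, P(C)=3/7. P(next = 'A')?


P(next=A) = Σᵢ P(now=i)×P(i→A)
= 3/14×8/25 + 5/14×3/7 + 3/7×1/16
= 12/175 + 15/98 + 3/112 = 4869/19600

P = 4869/19600 ≈ 0.2484


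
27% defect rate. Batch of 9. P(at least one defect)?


P(all good) = (73/100)^9 = 58871586708267913/1000000000000000000
P(≥1 defect) = 941128413291732087/1000000000000000000

P = 941128413291732087/1000000000000000000 ≈ 94.11%


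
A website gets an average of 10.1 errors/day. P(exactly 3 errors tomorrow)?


Poisson(λ=10.1): P(X=3) = e^(-λ)×λ^k/k!
= e^(-10.1) × 10.1^3 / 3!
≈ 4.107955523e-05 × 1030.301 / 6 ≈ 0.007054

P(X=3) ≈ 0.007054 ≈ 0.71%


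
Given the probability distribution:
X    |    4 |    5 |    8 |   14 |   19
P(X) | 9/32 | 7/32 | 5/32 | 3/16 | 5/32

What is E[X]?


E[X] = Σ x·P(X=x)
= (4)×(9/32) + (5)×(7/32) + (8)×(5/32) + (14)×(3/16) + (19)×(5/32)
= 145/16

E[X] = 145/16


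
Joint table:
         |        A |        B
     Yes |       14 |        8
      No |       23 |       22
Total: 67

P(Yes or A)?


P(Yes∨A) = P(Yes) + P(A) - P(Yes∧A)
= (22 + 37 - 14)/67 = 45/67

P = 45/67 ≈ 67.16%


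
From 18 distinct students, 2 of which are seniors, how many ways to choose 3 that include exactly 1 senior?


Choose 1 of the 2 seniors and 2 of the other 16 students:
C(2,1)×C(16,2) = 2×120 = 240

240


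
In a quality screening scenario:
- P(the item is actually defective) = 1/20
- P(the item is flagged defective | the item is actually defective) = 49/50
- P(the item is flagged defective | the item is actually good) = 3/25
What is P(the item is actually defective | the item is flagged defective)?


Using Bayes' theorem:
P(A|B) = P(B|A)·P(A) / P(B)

P(the item is flagged defective) = 49/50 × 1/20 + 3/25 × 19/20
= 49/1000 + 57/500 = 163/1000

P(the item is actually defective|the item is flagged defective) = (49/1000) / (163/1000) = 49/163

P(the item is actually defective|the item is flagged defective) = 49/163 ≈ 30.06%


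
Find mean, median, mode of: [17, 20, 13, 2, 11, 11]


Sorted: [2, 11, 11, 13, 17, 20]
Mean = 74/6 = 37/3
Median = 12
Freq: {17: 1, 20: 1, 13: 1, 2: 1, 11: 2}
Mode: [11]

Mean=37/3, Median=12, Mode=11


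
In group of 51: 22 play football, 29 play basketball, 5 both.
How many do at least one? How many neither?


|A∪B| = 22+29-5 = 46
Neither = 51-46 = 5

At least one: 46; Neither: 5


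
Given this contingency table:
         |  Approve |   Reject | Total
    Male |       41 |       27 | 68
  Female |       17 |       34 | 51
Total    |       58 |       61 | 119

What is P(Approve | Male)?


P(Approve | Male) = 41/(41+27) = 41/68

P(Approve|Male) = 41/68 ≈ 60.29%


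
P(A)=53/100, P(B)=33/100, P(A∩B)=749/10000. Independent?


P(A)×P(B) = 1749/10000
P(A∩B) = 749/10000
Not equal → NOT independent

No, not independent


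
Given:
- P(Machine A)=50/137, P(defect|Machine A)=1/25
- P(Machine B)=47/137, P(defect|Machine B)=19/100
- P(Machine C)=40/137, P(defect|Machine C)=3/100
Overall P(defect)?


P(B) = Σ P(B|Aᵢ)×P(Aᵢ)
  1/25×50/137 = 2/137
  19/100×47/137 = 893/13700
  3/100×40/137 = 6/685
Sum = 1213/13700

P(defect) = 1213/13700 ≈ 8.85%


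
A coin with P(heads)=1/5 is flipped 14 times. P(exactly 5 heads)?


Binomial: P(X=5) = C(14,5)×p^5×(1-p)^9
= 2002 × 1/3125 × 262144/1953125 = 524812288/6103515625

P(X=5) = 524812288/6103515625 ≈ 8.60%


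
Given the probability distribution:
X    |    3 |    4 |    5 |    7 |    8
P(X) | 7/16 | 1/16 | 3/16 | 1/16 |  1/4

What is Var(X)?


E[X] = 79/16
E[X²] = 459/16
Var(X) = E[X²] - (E[X])² = 459/16 - 6241/256 = 1103/256

Var(X) = 1103/256 ≈ 4.3086


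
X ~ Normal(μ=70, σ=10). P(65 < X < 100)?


z₁=(65-70)/10=-0.5, z₂=(100-70)/10=3.0
P = Φ(3.0) - Φ(-0.5) = 0.998650 - 0.308538 = 0.690112 ≈ 0.6901

P(65 < X < 100) ≈ 0.6901


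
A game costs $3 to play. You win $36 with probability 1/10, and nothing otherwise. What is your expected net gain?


E[gain] = (36-3)×1/10 + (-3)×9/10
= 33/10 - 27/10 = 3/5

Expected net gain = $3/5 ≈ $0.60


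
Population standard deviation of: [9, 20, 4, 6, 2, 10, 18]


Mean = 69/7
  (9-69/7)²=36/49
  (20-69/7)²=5041/49
  (4-69/7)²=1681/49
  (6-69/7)²=729/49
  (2-69/7)²=3025/49
  (10-69/7)²=1/49
  (18-69/7)²=3249/49
Σ(x-μ)² = 1966/7
σ² = (1966/7)/7 = 1966/49

σ = √(1966/49) ≈ 6.3342


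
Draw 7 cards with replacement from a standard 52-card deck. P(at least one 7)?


P(not a 7) = 48/52 = 12/13
P(none in 7 draws) = (12/13)^7 = 35831808/62748517
P(≥1 7) = 1 - 35831808/62748517 = 26916709/62748517

P = 26916709/62748517 ≈ 42.90%


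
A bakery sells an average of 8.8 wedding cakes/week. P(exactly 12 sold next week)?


Poisson(λ=8.8): P(X=12) = e^(-λ)×λ^k/k!
= e^(-8.8) × 8.8^12 / 12!
≈ 0.0001507330751 × 215671155822 / 479001600 ≈ 0.067868

P(X=12) ≈ 0.067868 ≈ 6.79%


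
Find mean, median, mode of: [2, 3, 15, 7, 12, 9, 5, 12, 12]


Sorted: [2, 3, 5, 7, 9, 12, 12, 12, 15]
Mean = 77/9
Median = 9
Freq: {2: 1, 3: 1, 15: 1, 7: 1, 12: 3, 9: 1, 5: 1}
Mode: [12]

Mean=77/9, Median=9, Mode=12


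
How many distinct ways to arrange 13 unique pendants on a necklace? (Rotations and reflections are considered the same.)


Free circular arrangements: rotations and reflections both identified.
(n-1)!/2 = 12!/2 = 479001600/2 = 239500800

239500800


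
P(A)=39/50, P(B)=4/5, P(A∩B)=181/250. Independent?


P(A)×P(B) = 78/125
P(A∩B) = 181/250
Not equal → NOT independent

No, not independent


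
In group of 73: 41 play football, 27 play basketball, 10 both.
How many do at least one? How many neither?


|A∪B| = 41+27-10 = 58
Neither = 73-58 = 15

At least one: 58; Neither: 15


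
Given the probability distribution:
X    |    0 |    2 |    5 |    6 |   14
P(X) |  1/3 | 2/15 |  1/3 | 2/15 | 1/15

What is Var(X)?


E[X] = 11/3
E[X²] = 401/15
Var(X) = E[X²] - (E[X])² = 401/15 - 121/9 = 598/45

Var(X) = 598/45 ≈ 13.2889


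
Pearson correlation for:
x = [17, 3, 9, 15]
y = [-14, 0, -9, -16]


n=4, Σx=44, Σy=-39, Σxy=-559, Σx²=604, Σy²=533
r = (4×(-559) - 44×(-39))/√((4×604 - 44²)(4×533 - (-39)²))
= -520/√(480×611) = -520/√293280 ≈ -520/541.5533 ≈ -0.9602

r ≈ -0.9602


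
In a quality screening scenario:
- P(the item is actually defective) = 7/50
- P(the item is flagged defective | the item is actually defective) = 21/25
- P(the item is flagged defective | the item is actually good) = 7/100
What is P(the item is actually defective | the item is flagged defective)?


Using Bayes' theorem:
P(A|B) = P(B|A)·P(A) / P(B)

P(the item is flagged defective) = 21/25 × 7/50 + 7/100 × 43/50
= 147/1250 + 301/5000 = 889/5000

P(the item is actually defective|the item is flagged defective) = (147/1250) / (889/5000) = 84/127

P(the item is actually defective|the item is flagged defective) = 84/127 ≈ 66.14%


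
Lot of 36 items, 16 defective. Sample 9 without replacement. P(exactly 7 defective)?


Hypergeometric: C(16,7)×C(20,2)/C(36,9)
= 11440×190/94143280 = 2470/106981

P(X=7) = 2470/106981 ≈ 2.31%


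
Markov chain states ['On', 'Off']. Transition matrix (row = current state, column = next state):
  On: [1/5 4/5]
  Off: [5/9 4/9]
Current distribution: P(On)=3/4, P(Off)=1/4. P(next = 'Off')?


P(next=Off) = Σᵢ P(now=i)×P(i→Off)
= 3/4×4/5 + 1/4×4/9
= 3/5 + 1/9 = 32/45

P = 32/45 ≈ 0.7111


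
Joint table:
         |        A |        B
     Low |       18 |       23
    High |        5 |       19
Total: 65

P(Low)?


P(Low) = (18+23)/65 = 41/65

P(Low) = 41/65 ≈ 63.08%


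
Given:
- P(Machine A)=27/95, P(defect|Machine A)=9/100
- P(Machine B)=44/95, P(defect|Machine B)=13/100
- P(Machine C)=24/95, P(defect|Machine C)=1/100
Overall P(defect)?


P(B) = Σ P(B|Aᵢ)×P(Aᵢ)
  9/100×27/95 = 243/9500
  13/100×44/95 = 143/2375
  1/100×24/95 = 6/2375
Sum = 839/9500

P(defect) = 839/9500 ≈ 8.83%


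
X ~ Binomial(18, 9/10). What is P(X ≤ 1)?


P(X ≤ 1) = Σ P(X=i) for i=0..1
P(X=0) = 1/1000000000000000000
P(X=1) = 81/500000000000000000
Sum = 163/1000000000000000000

P(X ≤ 1) = 163/1000000000000000000 ≈ 0.00%


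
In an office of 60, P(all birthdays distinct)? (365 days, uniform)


P(all different) = Π(365-i)/365 for i=0..59
= (365/365)×(364/365)×...×(306/365)
= 0.005877

P ≈ 0.0059 ≈ 0.59%


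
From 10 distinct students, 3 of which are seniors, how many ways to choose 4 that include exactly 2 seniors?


Choose 2 of the 3 seniors and 2 of the other 7 students:
C(3,2)×C(7,2) = 3×21 = 63

63


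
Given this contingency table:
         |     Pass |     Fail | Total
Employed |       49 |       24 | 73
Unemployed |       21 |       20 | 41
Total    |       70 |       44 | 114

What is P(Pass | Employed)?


P(Pass | Employed) = 49/(49+24) = 49/73

P(Pass|Employed) = 49/73 ≈ 67.12%


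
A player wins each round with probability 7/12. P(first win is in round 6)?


Geometric: P(X=6) = (1-p)^(k-1)×p = (5/12)^5×7/12 = 21875/2985984

P(X=6) = 21875/2985984 ≈ 0.73%


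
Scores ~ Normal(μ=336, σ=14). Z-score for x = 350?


z = (x - μ)/σ = (350 - 336)/14 = 1.0

z = 1.0


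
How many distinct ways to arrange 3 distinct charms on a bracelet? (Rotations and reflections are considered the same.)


Free circular arrangements: rotations and reflections both identified.
(n-1)!/2 = 2!/2 = 2/2 = 1

1


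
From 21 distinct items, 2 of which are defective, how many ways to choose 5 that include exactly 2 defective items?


Choose 2 of the 2 defective items and 3 of the other 19 items:
C(2,2)×C(19,3) = 1×969 = 969

969


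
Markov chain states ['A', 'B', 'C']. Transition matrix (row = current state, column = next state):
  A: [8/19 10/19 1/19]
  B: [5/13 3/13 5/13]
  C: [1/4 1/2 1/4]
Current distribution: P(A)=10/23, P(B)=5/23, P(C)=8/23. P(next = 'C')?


P(next=C) = Σᵢ P(now=i)×P(i→C)
= 10/23×1/19 + 5/23×5/13 + 8/23×1/4
= 10/437 + 25/299 + 2/23 = 1099/5681

P = 1099/5681 ≈ 0.1935


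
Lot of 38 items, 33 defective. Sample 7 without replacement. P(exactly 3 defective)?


Hypergeometric: C(33,3)×C(5,4)/C(38,7)
= 5456×5/12620256 = 155/71706

P(X=3) = 155/71706 ≈ 0.22%


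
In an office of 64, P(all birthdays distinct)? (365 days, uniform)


P(all different) = Π(365-i)/365 for i=0..63
= (365/365)×(364/365)×...×(302/365)
= 0.002810

P ≈ 0.0028 ≈ 0.28%


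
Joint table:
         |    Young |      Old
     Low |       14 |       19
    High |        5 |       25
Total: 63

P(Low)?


P(Low) = (14+19)/63 = 33/63 = 11/21

P(Low) = 11/21 ≈ 52.38%


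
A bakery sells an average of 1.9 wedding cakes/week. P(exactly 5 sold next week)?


Poisson(λ=1.9): P(X=5) = e^(-λ)×λ^k/k!
= e^(-1.9) × 1.9^5 / 5!
≈ 0.1495686192 × 24.76099 / 120 ≈ 0.030862

P(X=5) ≈ 0.030862 ≈ 3.09%


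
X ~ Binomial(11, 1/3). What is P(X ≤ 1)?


P(X ≤ 1) = Σ P(X=i) for i=0..1
P(X=0) = 2048/177147
P(X=1) = 11264/177147
Sum = 13312/177147

P(X ≤ 1) = 13312/177147 ≈ 7.51%


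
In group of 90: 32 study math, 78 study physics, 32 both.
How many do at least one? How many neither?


|A∪B| = 32+78-32 = 78
Neither = 90-78 = 12

At least one: 78; Neither: 12


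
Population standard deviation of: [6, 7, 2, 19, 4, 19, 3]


Mean = 60/7
  (6-60/7)²=324/49
  (7-60/7)²=121/49
  (2-60/7)²=2116/49
  (19-60/7)²=5329/49
  (4-60/7)²=1024/49
  (19-60/7)²=5329/49
  (3-60/7)²=1521/49
Σ(x-μ)² = 2252/7
σ² = (2252/7)/7 = 2252/49

σ = √(2252/49) ≈ 6.7793


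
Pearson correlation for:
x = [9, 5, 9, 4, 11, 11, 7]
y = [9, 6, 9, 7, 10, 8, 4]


n=7, Σx=56, Σy=53, Σxy=446, Σx²=494, Σy²=427
r = (7×446 - 56×53)/√((7×494 - 56²)(7×427 - 53²))
= 154/√(322×180) = 154/√57960 ≈ 154/240.7488 ≈ 0.6397

r ≈ 0.6397


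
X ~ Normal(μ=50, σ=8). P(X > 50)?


z = (50-50)/8 = 0.0
P(X > 50) = 1 - P(Z ≤ 0.0) = 1 - 0.5000 = 0.5000

P(X > 50) ≈ 0.5000


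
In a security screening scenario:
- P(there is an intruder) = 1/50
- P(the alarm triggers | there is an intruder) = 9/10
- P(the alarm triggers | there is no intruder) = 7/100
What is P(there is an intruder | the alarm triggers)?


Using Bayes' theorem:
P(A|B) = P(B|A)·P(A) / P(B)

P(the alarm triggers) = 9/10 × 1/50 + 7/100 × 49/50
= 9/500 + 343/5000 = 433/5000

P(there is an intruder|the alarm triggers) = (9/500) / (433/5000) = 90/433

P(there is an intruder|the alarm triggers) = 90/433 ≈ 20.79%


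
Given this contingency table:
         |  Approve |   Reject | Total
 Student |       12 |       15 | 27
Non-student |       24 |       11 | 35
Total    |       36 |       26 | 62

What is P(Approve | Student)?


P(Approve | Student) = 12/(12+15) = 12/27 = 4/9

P(Approve|Student) = 4/9 ≈ 44.44%


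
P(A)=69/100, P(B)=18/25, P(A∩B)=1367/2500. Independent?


P(A)×P(B) = 621/1250
P(A∩B) = 1367/2500
Not equal → NOT independent

No, not independent


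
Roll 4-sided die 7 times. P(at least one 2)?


P(no 2)^7 = (3/4)^7 = 2187/16384
P(≥1) = 1 - 2187/16384 = 14197/16384

P = 14197/16384 ≈ 86.65%


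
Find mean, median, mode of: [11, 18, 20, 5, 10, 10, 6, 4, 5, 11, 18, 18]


Sorted: [4, 5, 5, 6, 10, 10, 11, 11, 18, 18, 18, 20]
Mean = 136/12 = 34/3
Median = 21/2
Freq: {11: 2, 18: 3, 20: 1, 5: 2, 10: 2, 6: 1, 4: 1}
Mode: [18]

Mean=34/3, Median=21/2, Mode=18


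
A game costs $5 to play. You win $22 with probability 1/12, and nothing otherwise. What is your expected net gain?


E[gain] = (22-5)×1/12 + (-5)×11/12
= 17/12 - 55/12 = -19/6

Expected net gain = $-19/6 ≈ $-3.17


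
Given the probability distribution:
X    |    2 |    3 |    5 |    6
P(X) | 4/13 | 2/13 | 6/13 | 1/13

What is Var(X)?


E[X] = 50/13
E[X²] = 220/13
Var(X) = E[X²] - (E[X])² = 220/13 - 2500/169 = 360/169

Var(X) = 360/169 ≈ 2.1302


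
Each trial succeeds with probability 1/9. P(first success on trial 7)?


Geometric: P(X=7) = (1-p)^(k-1)×p = (8/9)^6×1/9 = 262144/4782969

P(X=7) = 262144/4782969 ≈ 5.48%


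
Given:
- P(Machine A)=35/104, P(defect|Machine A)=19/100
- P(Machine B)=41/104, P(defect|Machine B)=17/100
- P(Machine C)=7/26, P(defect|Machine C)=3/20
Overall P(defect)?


P(B) = Σ P(B|Aᵢ)×P(Aᵢ)
  19/100×35/104 = 133/2080
  17/100×41/104 = 697/10400
  3/20×7/26 = 21/520
Sum = 891/5200

P(defect) = 891/5200 ≈ 17.13%


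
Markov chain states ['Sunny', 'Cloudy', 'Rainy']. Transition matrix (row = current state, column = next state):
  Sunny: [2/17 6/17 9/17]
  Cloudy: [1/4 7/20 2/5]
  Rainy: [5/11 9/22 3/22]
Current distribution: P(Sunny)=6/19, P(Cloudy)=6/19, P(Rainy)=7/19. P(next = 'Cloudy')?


P(next=Cloudy) = Σᵢ P(now=i)×P(i→Cloudy)
= 6/19×6/17 + 6/19×7/20 + 7/19×9/22
= 36/323 + 21/190 + 63/418 = 6621/17765

P = 6621/17765 ≈ 0.3727


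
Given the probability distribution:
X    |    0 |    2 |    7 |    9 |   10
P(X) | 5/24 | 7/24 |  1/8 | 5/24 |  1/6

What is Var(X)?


E[X] = 5
E[X²] = 245/6
Var(X) = E[X²] - (E[X])² = 245/6 - 25 = 95/6

Var(X) = 95/6 ≈ 15.8333


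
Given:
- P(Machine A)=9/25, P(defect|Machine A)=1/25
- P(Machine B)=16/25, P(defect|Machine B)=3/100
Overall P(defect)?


P(B) = Σ P(B|Aᵢ)×P(Aᵢ)
  1/25×9/25 = 9/625
  3/100×16/25 = 12/625
Sum = 21/625

P(defect) = 21/625 ≈ 3.36%


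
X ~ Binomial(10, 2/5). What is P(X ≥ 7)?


P(X ≥ 7) = Σ P(X=i) for i=7..10
P(X=7) = 82944/1953125
P(X=8) = 20736/1953125
P(X=9) = 3072/1953125
P(X=10) = 1024/9765625
Sum = 534784/9765625

P(X ≥ 7) = 534784/9765625 ≈ 5.48%


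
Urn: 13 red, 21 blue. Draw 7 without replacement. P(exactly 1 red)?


Hypergeometric: C(13,1)×C(21,6)/C(34,7)
= 13×54264/5379616 = 5187/39556

P(X=1) = 5187/39556 ≈ 13.11%


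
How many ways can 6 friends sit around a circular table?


Circular arrangements of 6 distinct objects: fix one position to break rotational symmetry.
(n-1)! = 5! = 120

120


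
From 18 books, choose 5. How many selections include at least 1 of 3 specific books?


Complement: C(18,5) - C(15,5) = 8568 - 3003 = 5565

5565


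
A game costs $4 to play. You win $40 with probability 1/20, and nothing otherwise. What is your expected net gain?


E[gain] = (40-4)×1/20 + (-4)×19/20
= 9/5 - 19/5 = -2

Expected net gain = $-2 ≈ $-2.00


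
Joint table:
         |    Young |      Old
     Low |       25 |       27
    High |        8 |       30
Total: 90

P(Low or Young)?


P(Low∨Young) = P(Low) + P(Young) - P(Low∧Young)
= (52 + 33 - 25)/90 = 60/90 = 2/3

P = 2/3 ≈ 66.67%


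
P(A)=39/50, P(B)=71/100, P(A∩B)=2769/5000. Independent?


P(A)×P(B) = 2769/5000
P(A∩B) = 2769/5000
Equal ✓ → Independent

Yes, independent


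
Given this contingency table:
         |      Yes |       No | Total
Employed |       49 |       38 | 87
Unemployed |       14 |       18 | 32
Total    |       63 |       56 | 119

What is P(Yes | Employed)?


P(Yes | Employed) = 49/(49+38) = 49/87

P(Yes|Employed) = 49/87 ≈ 56.32%


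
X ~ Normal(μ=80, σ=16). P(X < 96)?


z = (96-80)/16 = 1.0
P(Z < 1.0) = 0.8413

P(X < 96) ≈ 0.8413


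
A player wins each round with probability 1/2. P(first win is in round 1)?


Geometric: P(X=1) = (1-p)^(k-1)×p = (1/2)^0×1/2 = 1/2

P(X=1) = 1/2 ≈ 50.00%


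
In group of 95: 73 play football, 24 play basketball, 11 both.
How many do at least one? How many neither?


|A∪B| = 73+24-11 = 86
Neither = 95-86 = 9

At least one: 86; Neither: 9


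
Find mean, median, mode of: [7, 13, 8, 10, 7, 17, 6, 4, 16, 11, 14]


Sorted: [4, 6, 7, 7, 8, 10, 11, 13, 14, 16, 17]
Mean = 113/11
Median = 10
Freq: {7: 2, 13: 1, 8: 1, 10: 1, 17: 1, 6: 1, 4: 1, 16: 1, 11: 1, 14: 1}
Mode: [7]

Mean=113/11, Median=10, Mode=7


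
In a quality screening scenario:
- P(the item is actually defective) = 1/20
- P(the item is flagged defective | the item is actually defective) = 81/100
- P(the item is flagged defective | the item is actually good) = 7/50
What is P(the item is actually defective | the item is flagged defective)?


Using Bayes' theorem:
P(A|B) = P(B|A)·P(A) / P(B)

P(the item is flagged defective) = 81/100 × 1/20 + 7/50 × 19/20
= 81/2000 + 133/1000 = 347/2000

P(the item is actually defective|the item is flagged defective) = (81/2000) / (347/2000) = 81/347

P(the item is actually defective|the item is flagged defective) = 81/347 ≈ 23.34%


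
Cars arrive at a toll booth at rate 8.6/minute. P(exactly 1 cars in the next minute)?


Poisson(λ=8.6): P(X=1) = e^(-λ)×λ^k/k!
= e^(-8.6) × 8.6^1 / 1!
≈ 0.0001841057937 × 8.6 / 1 ≈ 0.001583

P(X=1) ≈ 0.001583 ≈ 0.16%


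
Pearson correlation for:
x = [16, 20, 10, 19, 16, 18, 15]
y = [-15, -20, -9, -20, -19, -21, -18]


n=7, Σx=114, Σy=-122, Σxy=-2062, Σx²=1922, Σy²=2232
r = (7×(-2062) - 114×(-122))/√((7×1922 - 114²)(7×2232 - (-122)²))
= -526/√(458×740) = -526/√338920 ≈ -526/582.1684 ≈ -0.9035

r ≈ -0.9035


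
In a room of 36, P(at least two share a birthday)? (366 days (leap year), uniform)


P(all different) = Π(366-i)/366 for i=0..35
= 0.168667
P(match) = 1 - 0.168667 = 0.831333

P ≈ 0.8313 ≈ 83.13%


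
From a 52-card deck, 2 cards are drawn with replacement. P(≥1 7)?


P(not a 7) = 48/52 = 12/13
P(none in 2 draws) = (12/13)^2 = 144/169
P(≥1 7) = 1 - 144/169 = 25/169

P = 25/169 ≈ 14.79%


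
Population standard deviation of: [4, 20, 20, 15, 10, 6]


Mean = 75/6 = 25/2
  (4-25/2)²=289/4
  (20-25/2)²=225/4
  (20-25/2)²=225/4
  (15-25/2)²=25/4
  (10-25/2)²=25/4
  (6-25/2)²=169/4
Σ(x-μ)² = 479/2
σ² = (479/2)/6 = 479/12

σ = √(479/12) ≈ 6.3180


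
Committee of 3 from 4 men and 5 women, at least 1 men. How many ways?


Count by #men:
  1M,2W: C(4,1)×C(5,2)=40
  2M,1W: C(4,2)×C(5,1)=30
  3M,0W: C(4,3)×C(5,0)=4
Total = 74

74


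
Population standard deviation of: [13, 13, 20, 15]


Mean = 61/4
  (13-61/4)²=81/16
  (13-61/4)²=81/16
  (20-61/4)²=361/16
  (15-61/4)²=1/16
Σ(x-μ)² = 131/4
σ² = (131/4)/4 = 131/16

σ = √(131/16) ≈ 2.8614


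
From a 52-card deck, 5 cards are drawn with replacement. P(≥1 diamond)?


P(not a diamond) = 39/52 = 3/4
P(none in 5 draws) = (3/4)^5 = 243/1024
P(≥1 diamond) = 1 - 243/1024 = 781/1024

P = 781/1024 ≈ 76.27%


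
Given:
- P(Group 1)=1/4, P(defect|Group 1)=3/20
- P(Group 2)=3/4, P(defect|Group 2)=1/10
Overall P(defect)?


P(B) = Σ P(B|Aᵢ)×P(Aᵢ)
  3/20×1/4 = 3/80
  1/10×3/4 = 3/40
Sum = 9/80

P(defect) = 9/80 ≈ 11.25%


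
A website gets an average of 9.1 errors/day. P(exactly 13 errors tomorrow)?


Poisson(λ=9.1): P(X=13) = e^(-λ)×λ^k/k!
= e^(-9.1) × 9.1^13 / 13!
≈ 0.0001116658085 × 2.93452693546e+12 / 6227020800 ≈ 0.052623

P(X=13) ≈ 0.052623 ≈ 5.26%


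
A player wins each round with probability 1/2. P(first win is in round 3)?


Geometric: P(X=3) = (1-p)^(k-1)×p = (1/2)^2×1/2 = 1/8

P(X=3) = 1/8 ≈ 12.50%


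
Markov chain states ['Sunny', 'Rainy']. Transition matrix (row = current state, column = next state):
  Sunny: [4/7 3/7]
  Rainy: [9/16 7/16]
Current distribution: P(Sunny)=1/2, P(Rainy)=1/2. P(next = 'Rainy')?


P(next=Rainy) = Σᵢ P(now=i)×P(i→Rainy)
= 1/2×3/7 + 1/2×7/16
= 3/14 + 7/32 = 97/224

P = 97/224 ≈ 0.4330


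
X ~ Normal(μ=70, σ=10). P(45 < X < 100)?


z₁=(45-70)/10=-2.5, z₂=(100-70)/10=3.0
P = Φ(3.0) - Φ(-2.5) = 0.998650 - 0.006210 = 0.992440 ≈ 0.9924

P(45 < X < 100) ≈ 0.9924


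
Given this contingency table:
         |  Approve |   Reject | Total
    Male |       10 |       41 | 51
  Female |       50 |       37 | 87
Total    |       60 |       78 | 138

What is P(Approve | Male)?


P(Approve | Male) = 10/(10+41) = 10/51

P(Approve|Male) = 10/51 ≈ 19.61%


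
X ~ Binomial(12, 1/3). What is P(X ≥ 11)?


P(X ≥ 11) = Σ P(X=i) for i=11..12
P(X=11) = 8/177147
P(X=12) = 1/531441
Sum = 25/531441

P(X ≥ 11) = 25/531441 ≈ 0.00%


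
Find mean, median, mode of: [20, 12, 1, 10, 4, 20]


Sorted: [1, 4, 10, 12, 20, 20]
Mean = 67/6
Median = 11
Freq: {20: 2, 12: 1, 1: 1, 10: 1, 4: 1}
Mode: [20]

Mean=67/6, Median=11, Mode=20


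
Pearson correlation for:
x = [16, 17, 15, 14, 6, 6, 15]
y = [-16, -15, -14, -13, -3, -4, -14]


n=7, Σx=89, Σy=-79, Σxy=-1155, Σx²=1263, Σy²=1067
r = (7×(-1155) - 89×(-79))/√((7×1263 - 89²)(7×1067 - (-79)²))
= -1054/√(920×1228) = -1054/√1129760 ≈ -1054/1062.9017 ≈ -0.9916

r ≈ -0.9916


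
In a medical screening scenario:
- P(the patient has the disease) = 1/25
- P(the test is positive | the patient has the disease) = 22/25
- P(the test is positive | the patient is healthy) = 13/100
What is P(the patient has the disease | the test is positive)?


Using Bayes' theorem:
P(A|B) = P(B|A)·P(A) / P(B)

P(the test is positive) = 22/25 × 1/25 + 13/100 × 24/25
= 22/625 + 78/625 = 4/25

P(the patient has the disease|the test is positive) = (22/625) / (4/25) = 11/50

P(the patient has the disease|the test is positive) = 11/50 ≈ 22.00%


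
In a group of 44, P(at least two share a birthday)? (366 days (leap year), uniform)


P(all different) = Π(366-i)/366 for i=0..43
= 0.067633
P(match) = 1 - 0.067633 = 0.932367

P ≈ 0.9324 ≈ 93.24%


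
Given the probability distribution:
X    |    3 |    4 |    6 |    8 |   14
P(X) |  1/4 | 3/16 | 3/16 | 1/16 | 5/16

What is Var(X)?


E[X] = 15/2
E[X²] = 309/4
Var(X) = E[X²] - (E[X])² = 309/4 - 225/4 = 21

Var(X) = 21 ≈ 21.0000


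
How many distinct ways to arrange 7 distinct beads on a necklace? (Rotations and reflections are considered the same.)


Free circular arrangements: rotations and reflections both identified.
(n-1)!/2 = 6!/2 = 720/2 = 360

360


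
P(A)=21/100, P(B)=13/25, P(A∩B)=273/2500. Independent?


P(A)×P(B) = 273/2500
P(A∩B) = 273/2500
Equal ✓ → Independent

Yes, independent


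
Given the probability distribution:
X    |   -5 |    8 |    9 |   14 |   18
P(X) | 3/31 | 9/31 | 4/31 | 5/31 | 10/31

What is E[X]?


E[X] = Σ x·P(X=x)
= (-5)×(3/31) + (8)×(9/31) + (9)×(4/31) + (14)×(5/31) + (18)×(10/31)
= 343/31

E[X] = 343/31


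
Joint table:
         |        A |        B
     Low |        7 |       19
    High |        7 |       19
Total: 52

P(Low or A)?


P(Low∨A) = P(Low) + P(A) - P(Low∧A)
= (26 + 14 - 7)/52 = 33/52

P = 33/52 ≈ 63.46%


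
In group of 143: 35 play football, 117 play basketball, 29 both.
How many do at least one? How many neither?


|A∪B| = 35+117-29 = 123
Neither = 143-123 = 20

At least one: 123; Neither: 20


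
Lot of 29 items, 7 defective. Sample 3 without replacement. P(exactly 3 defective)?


Hypergeometric: C(7,3)×C(22,0)/C(29,3)
= 35×1/3654 = 5/522

P(X=3) = 5/522 ≈ 0.96%


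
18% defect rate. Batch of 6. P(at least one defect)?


P(all good) = (41/50)^6 = 4750104241/15625000000
P(≥1 defect) = 10874895759/15625000000

P = 10874895759/15625000000 ≈ 69.60%


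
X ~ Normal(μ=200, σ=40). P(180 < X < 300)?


z₁=(180-200)/40=-0.5, z₂=(300-200)/40=2.5
P = Φ(2.5) - Φ(-0.5) = 0.993790 - 0.308538 = 0.685252 ≈ 0.6853

P(180 < X < 300) ≈ 0.6853


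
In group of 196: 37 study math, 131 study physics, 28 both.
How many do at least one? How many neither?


|A∪B| = 37+131-28 = 140
Neither = 196-140 = 56

At least one: 140; Neither: 56


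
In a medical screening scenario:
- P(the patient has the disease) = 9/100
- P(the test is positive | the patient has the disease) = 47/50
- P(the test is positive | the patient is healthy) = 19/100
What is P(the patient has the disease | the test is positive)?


Using Bayes' theorem:
P(A|B) = P(B|A)·P(A) / P(B)

P(the test is positive) = 47/50 × 9/100 + 19/100 × 91/100
= 423/5000 + 1729/10000 = 103/400

P(the patient has the disease|the test is positive) = (423/5000) / (103/400) = 846/2575

P(the patient has the disease|the test is positive) = 846/2575 ≈ 32.85%


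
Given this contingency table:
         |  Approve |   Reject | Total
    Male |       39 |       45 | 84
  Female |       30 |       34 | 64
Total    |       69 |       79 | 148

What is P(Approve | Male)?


P(Approve | Male) = 39/(39+45) = 39/84 = 13/28

P(Approve|Male) = 13/28 ≈ 46.43%


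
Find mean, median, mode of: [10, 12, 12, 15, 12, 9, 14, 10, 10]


Sorted: [9, 10, 10, 10, 12, 12, 12, 14, 15]
Mean = 104/9
Median = 12
Freq: {10: 3, 12: 3, 15: 1, 9: 1, 14: 1}
Mode: [10, 12]

Mean=104/9, Median=12, Mode=[10, 12]


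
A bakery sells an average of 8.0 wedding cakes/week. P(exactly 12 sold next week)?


Poisson(λ=8.0): P(X=12) = e^(-λ)×λ^k/k!
= e^(-8.0) × 8.0^12 / 12!
≈ 0.0003354626279 × 68719476736 / 479001600 ≈ 0.048127

P(X=12) ≈ 0.048127 ≈ 4.81%


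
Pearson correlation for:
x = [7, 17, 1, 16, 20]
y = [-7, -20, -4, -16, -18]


n=5, Σx=61, Σy=-65, Σxy=-1009, Σx²=995, Σy²=1045
r = (5×(-1009) - 61×(-65))/√((5×995 - 61²)(5×1045 - (-65)²))
= -1080/√(1254×1000) = -1080/√1254000 ≈ -1080/1119.8214 ≈ -0.9644

r ≈ -0.9644


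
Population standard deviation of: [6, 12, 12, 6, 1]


Mean = 37/5
  (6-37/5)²=49/25
  (12-37/5)²=529/25
  (12-37/5)²=529/25
  (6-37/5)²=49/25
  (1-37/5)²=1024/25
Σ(x-μ)² = 436/5
σ² = (436/5)/5 = 436/25

σ = √(436/25) ≈ 4.1761


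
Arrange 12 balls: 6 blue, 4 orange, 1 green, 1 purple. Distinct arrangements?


12!/(6!×4!×1!×1!) = 27720

27720


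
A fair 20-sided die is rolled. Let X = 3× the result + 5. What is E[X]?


E[die] = (1+20)/2 = 21/2
E[X] = 3×21/2 + 5 = 73/2

E[X] = 73/2


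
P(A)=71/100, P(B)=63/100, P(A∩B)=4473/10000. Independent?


P(A)×P(B) = 4473/10000
P(A∩B) = 4473/10000
Equal ✓ → Independent

Yes, independent
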